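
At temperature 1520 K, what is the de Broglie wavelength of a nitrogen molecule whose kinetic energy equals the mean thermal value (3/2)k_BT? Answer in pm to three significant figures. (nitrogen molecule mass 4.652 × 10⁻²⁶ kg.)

KE = (3/2)k_BT = 1.5 × 1.381 × 10⁻²³ × 1520 = 3.149 × 10⁻²⁰ J.
p = √(2mKE) = √(2 × 4.652 × 10⁻²⁶ × 3.149 × 10⁻²⁰) = 5.413 × 10⁻²³ kg·m/s.
λ = h/p = 1.22 × 10⁻¹¹ m = 12.2 pm.

λ = 12.2 pm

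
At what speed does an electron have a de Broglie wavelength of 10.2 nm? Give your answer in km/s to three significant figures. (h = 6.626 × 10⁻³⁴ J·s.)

p = h/λ = 6.626 × 10⁻³⁴ / 1.020 × 10⁻⁸ = 6.496 × 10⁻²⁶ kg·m/s.
v = p/m = 6.496 × 10⁻²⁶ / 9.109 × 10⁻³¹ = 7.13 × 10⁴ m/s = 71.3 km/s.

v = 71.3 km/s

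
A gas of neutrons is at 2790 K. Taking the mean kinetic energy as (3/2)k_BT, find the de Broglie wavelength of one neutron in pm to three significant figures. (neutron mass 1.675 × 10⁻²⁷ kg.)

λ = 47.6 pm

KE = (3/2)k_BT = 1.5 × 1.381 × 10⁻²³ × 2790 = 5.779 × 10⁻²⁰ J.
p = √(2mKE) = √(2 × 1.675 × 10⁻²⁷ × 5.779 × 10⁻²⁰) = 1.391 × 10⁻²³ kg·m/s.
λ = h/p = 4.76 × 10⁻¹¹ m = 47.6 pm.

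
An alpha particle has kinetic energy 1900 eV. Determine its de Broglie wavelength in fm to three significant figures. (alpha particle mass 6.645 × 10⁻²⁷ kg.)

λ = 329 fm

KE = 1900 eV = 3.044 × 10⁻¹⁶ J.
p = √(2mKE) = √(2 × 6.645 × 10⁻²⁷ × 3.044 × 10⁻¹⁶) = 2.011 × 10⁻²¹ kg·m/s.
λ = h/p = 6.626 × 10⁻³⁴ / 2.011 × 10⁻²¹ = 3.29 × 10⁻¹³ m = 329 fm.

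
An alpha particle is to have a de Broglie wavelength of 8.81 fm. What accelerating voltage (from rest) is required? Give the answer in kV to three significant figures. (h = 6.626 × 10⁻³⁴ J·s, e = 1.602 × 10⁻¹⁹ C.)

V = 1330 kV

p = h/λ = 6.626 × 10⁻³⁴ / 8.810 × 10⁻¹⁵ = 7.521 × 10⁻²⁰ kg·m/s.
KE = p²/(2m) = 4.256 × 10⁻¹³ J.
V = KE/2e = 4.256 × 10⁻¹³ / (2 × 1.602 × 10⁻¹⁹) = 1330 kV.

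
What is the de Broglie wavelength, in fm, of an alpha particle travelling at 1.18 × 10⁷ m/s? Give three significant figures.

λ = 8.45 fm

p = mv = 6.645 × 10⁻²⁷ × 1.18 × 10⁷ = 7.841 × 10⁻²⁰ kg·m/s.
λ = h/p = 6.626 × 10⁻³⁴ / 7.841 × 10⁻²⁰ = 8.45 × 10⁻¹⁵ m = 8.45 fm.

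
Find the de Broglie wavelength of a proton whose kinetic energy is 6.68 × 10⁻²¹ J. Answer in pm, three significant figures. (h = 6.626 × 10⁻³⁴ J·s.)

p = √(2mKE) = √(2 × 1.673 × 10⁻²⁷ × 6.680 × 10⁻²¹) = 4.728 × 10⁻²⁴ kg·m/s.
λ = h/p = 6.626 × 10⁻³⁴ / 4.728 × 10⁻²⁴ = 1.40 × 10⁻¹⁰ m = 140 pm.

λ = 140 pm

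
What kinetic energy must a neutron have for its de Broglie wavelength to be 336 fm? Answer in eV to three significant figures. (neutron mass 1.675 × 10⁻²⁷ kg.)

p = h/λ = 6.626 × 10⁻³⁴ / 3.360 × 10⁻¹³ = 1.972 × 10⁻²¹ kg·m/s.
KE = p²/(2m) = (1.972 × 10⁻²¹)² / (2 × 1.675 × 10⁻²⁷) = 1.161 × 10⁻¹⁵ J = 7250 eV.

KE = 7250 eV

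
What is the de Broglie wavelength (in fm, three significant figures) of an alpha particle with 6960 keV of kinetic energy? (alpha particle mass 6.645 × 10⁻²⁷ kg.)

λ = 5.44 fm

KE = 6960 keV = 1.115 × 10⁻¹² J.
p = √(2mKE) = √(2 × 6.645 × 10⁻²⁷ × 1.115 × 10⁻¹²) = 1.217 × 10⁻¹⁹ kg·m/s.
λ = h/p = 6.626 × 10⁻³⁴ / 1.217 × 10⁻¹⁹ = 5.44 × 10⁻¹⁵ m = 5.44 fm.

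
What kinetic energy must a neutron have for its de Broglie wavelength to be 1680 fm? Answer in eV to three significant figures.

KE = 290 eV

p = h/λ = 6.626 × 10⁻³⁴ / 1.680 × 10⁻¹² = 3.944 × 10⁻²² kg·m/s.
KE = p²/(2m) = (3.944 × 10⁻²²)² / (2 × 1.675 × 10⁻²⁷) = 4.643 × 10⁻¹⁷ J = 290 eV.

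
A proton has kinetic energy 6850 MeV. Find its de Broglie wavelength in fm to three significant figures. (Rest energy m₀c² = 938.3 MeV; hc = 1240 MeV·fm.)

Total energy E = KE + m₀c² = 6850 + 938.3 = 7788.3 MeV.
(pc)² = E² − (m₀c²)² = (7788.3)² − (938.3)² = 5.978 × 10⁷ MeV², so pc = 7732 MeV.
λ = hc/(pc) = 1240 MeV·fm / 7732 MeV = 0.160 fm.

λ = 0.160 fm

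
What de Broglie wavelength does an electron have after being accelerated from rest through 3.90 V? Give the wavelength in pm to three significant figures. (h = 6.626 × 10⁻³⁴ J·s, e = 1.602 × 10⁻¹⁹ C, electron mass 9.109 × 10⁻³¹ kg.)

KE = eV = 1.602 × 10⁻¹⁹ × 3.900 = 6.248 × 10⁻¹⁹ J.
p = √(2mKE) = √(2 × 9.109 × 10⁻³¹ × 6.248 × 10⁻¹⁹) = 1.067 × 10⁻²⁴ kg·m/s.
λ = h/p = 6.626 × 10⁻³⁴ / 1.067 × 10⁻²⁴ = 6.21 × 10⁻¹⁰ m = 621 pm.

λ = 621 pm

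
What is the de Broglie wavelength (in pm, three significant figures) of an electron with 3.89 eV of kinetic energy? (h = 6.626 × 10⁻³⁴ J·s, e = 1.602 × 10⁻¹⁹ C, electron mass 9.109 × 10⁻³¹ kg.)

KE = 3.89 eV = 6.232 × 10⁻¹⁹ J.
p = √(2mKE) = √(2 × 9.109 × 10⁻³¹ × 6.232 × 10⁻¹⁹) = 1.066 × 10⁻²⁴ kg·m/s.
λ = h/p = 6.626 × 10⁻³⁴ / 1.066 × 10⁻²⁴ = 6.22 × 10⁻¹⁰ m = 622 pm.

λ = 622 pm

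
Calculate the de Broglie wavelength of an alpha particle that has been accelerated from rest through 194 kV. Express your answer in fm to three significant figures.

KE = 2eV = 2 × 1.602 × 10⁻¹⁹ × 1.940 × 10⁵ = 6.216 × 10⁻¹⁴ J.
p = √(2mKE) = √(2 × 6.645 × 10⁻²⁷ × 6.216 × 10⁻¹⁴) = 2.874 × 10⁻²⁰ kg·m/s.
λ = h/p = 6.626 × 10⁻³⁴ / 2.874 × 10⁻²⁰ = 2.31 × 10⁻¹⁴ m = 23.1 fm.

λ = 23.1 fm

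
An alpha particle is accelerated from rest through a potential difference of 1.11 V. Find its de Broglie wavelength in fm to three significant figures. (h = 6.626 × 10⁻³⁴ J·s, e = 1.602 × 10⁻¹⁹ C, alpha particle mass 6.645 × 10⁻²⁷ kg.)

KE = 2eV = 2 × 1.602 × 10⁻¹⁹ × 1.110 = 3.556 × 10⁻¹⁹ J.
p = √(2mKE) = √(2 × 6.645 × 10⁻²⁷ × 3.556 × 10⁻¹⁹) = 6.875 × 10⁻²³ kg·m/s.
λ = h/p = 6.626 × 10⁻³⁴ / 6.875 × 10⁻²³ = 9.64 × 10⁻¹² m = 9640 fm.

λ = 9640 fm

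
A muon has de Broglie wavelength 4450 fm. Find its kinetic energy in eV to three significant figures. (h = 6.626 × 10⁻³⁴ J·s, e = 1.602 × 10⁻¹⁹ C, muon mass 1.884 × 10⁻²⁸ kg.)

p = h/λ = 6.626 × 10⁻³⁴ / 4.450 × 10⁻¹² = 1.489 × 10⁻²² kg·m/s.
KE = p²/(2m) = (1.489 × 10⁻²²)² / (2 × 1.884 × 10⁻²⁸) = 5.884 × 10⁻¹⁷ J = 367 eV.

KE = 367 eV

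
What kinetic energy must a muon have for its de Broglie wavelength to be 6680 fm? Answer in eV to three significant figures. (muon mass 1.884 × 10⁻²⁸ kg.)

KE = 163 eV

p = h/λ = 6.626 × 10⁻³⁴ / 6.680 × 10⁻¹² = 9.919 × 10⁻²³ kg·m/s.
KE = p²/(2m) = (9.919 × 10⁻²³)² / (2 × 1.884 × 10⁻²⁸) = 2.611 × 10⁻¹⁷ J = 163 eV.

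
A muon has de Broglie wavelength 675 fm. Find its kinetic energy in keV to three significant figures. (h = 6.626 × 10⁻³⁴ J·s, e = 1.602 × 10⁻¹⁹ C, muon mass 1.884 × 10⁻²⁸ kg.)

KE = 16.0 keV

p = h/λ = 6.626 × 10⁻³⁴ / 6.750 × 10⁻¹³ = 9.816 × 10⁻²² kg·m/s.
KE = p²/(2m) = (9.816 × 10⁻²²)² / (2 × 1.884 × 10⁻²⁸) = 2.557 × 10⁻¹⁵ J = 16.0 keV.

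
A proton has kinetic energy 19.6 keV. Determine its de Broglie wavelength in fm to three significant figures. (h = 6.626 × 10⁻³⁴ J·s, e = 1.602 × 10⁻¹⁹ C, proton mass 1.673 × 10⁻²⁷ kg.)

KE = 19.6 keV = 3.140 × 10⁻¹⁵ J.
p = √(2mKE) = √(2 × 1.673 × 10⁻²⁷ × 3.140 × 10⁻¹⁵) = 3.241 × 10⁻²¹ kg·m/s.
λ = h/p = 6.626 × 10⁻³⁴ / 3.241 × 10⁻²¹ = 2.04 × 10⁻¹³ m = 204 fm.

λ = 204 fm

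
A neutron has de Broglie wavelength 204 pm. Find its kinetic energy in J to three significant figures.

KE = 3.15 × 10⁻²¹ J

p = h/λ = 6.626 × 10⁻³⁴ / 2.040 × 10⁻¹⁰ = 3.248 × 10⁻²⁴ kg·m/s.
KE = p²/(2m) = (3.248 × 10⁻²⁴)² / (2 × 1.675 × 10⁻²⁷) = 3.149 × 10⁻²¹ J = 3.15 × 10⁻²¹ J.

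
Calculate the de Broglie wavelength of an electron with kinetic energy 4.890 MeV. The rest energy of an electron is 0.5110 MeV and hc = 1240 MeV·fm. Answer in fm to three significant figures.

λ = 231 fm

Total energy E = KE + m₀c² = 4.890 + 0.5110 = 5.4010 MeV.
(pc)² = E² − (m₀c²)² = (5.4010)² − (0.5110)² = 28.91 MeV², so pc = 5.377 MeV.
λ = hc/(pc) = 1240 MeV·fm / 5.377 MeV = 231 fm.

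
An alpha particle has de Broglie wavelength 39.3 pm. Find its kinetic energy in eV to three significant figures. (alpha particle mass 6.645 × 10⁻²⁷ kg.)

KE = 0.134 eV

p = h/λ = 6.626 × 10⁻³⁴ / 3.930 × 10⁻¹¹ = 1.686 × 10⁻²³ kg·m/s.
KE = p²/(2m) = (1.686 × 10⁻²³)² / (2 × 6.645 × 10⁻²⁷) = 2.139 × 10⁻²⁰ J = 0.134 eV.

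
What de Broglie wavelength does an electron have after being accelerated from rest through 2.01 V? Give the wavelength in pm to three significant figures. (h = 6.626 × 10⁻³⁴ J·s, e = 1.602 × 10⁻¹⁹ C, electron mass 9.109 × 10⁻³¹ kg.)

KE = eV = 1.602 × 10⁻¹⁹ × 2.010 = 3.220 × 10⁻¹⁹ J.
p = √(2mKE) = √(2 × 9.109 × 10⁻³¹ × 3.220 × 10⁻¹⁹) = 7.659 × 10⁻²⁵ kg·m/s.
λ = h/p = 6.626 × 10⁻³⁴ / 7.659 × 10⁻²⁵ = 8.65 × 10⁻¹⁰ m = 865 pm.

λ = 865 pm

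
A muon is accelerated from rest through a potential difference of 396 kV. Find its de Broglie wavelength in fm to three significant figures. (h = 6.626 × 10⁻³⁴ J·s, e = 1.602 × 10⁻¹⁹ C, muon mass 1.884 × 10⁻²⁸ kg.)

λ = 136 fm

KE = eV = 1.602 × 10⁻¹⁹ × 3.960 × 10⁵ = 6.344 × 10⁻¹⁴ J.
p = √(2mKE) = √(2 × 1.884 × 10⁻²⁸ × 6.344 × 10⁻¹⁴) = 4.889 × 10⁻²¹ kg·m/s.
λ = h/p = 6.626 × 10⁻³⁴ / 4.889 × 10⁻²¹ = 1.36 × 10⁻¹³ m = 136 fm.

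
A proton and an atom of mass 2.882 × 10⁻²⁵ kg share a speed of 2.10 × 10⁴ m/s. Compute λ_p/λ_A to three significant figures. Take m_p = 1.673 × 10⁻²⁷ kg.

At fixed v, p = mv so λ = h/(mv) ∝ 1/m.
λ_p/λ_A = m_A/m_p = 2.882 × 10⁻²⁵/1.673 × 10⁻²⁷ = 172.

λ_p/λ_A = 172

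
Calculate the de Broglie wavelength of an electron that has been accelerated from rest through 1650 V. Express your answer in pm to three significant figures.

λ = 30.2 pm

KE = eV = 1.602 × 10⁻¹⁹ × 1650 = 2.643 × 10⁻¹⁶ J.
p = √(2mKE) = √(2 × 9.109 × 10⁻³¹ × 2.643 × 10⁻¹⁶) = 2.194 × 10⁻²³ kg·m/s.
λ = h/p = 6.626 × 10⁻³⁴ / 2.194 × 10⁻²³ = 3.02 × 10⁻¹¹ m = 30.2 pm.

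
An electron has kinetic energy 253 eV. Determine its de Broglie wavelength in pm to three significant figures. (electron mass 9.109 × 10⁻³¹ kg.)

KE = 253 eV = 4.053 × 10⁻¹⁷ J.
p = √(2mKE) = √(2 × 9.109 × 10⁻³¹ × 4.053 × 10⁻¹⁷) = 8.593 × 10⁻²⁴ kg·m/s.
λ = h/p = 6.626 × 10⁻³⁴ / 8.593 × 10⁻²⁴ = 7.71 × 10⁻¹¹ m = 77.1 pm.

λ = 77.1 pm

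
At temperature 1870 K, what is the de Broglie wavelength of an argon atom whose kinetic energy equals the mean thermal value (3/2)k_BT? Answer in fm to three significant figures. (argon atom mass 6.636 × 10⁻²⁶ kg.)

λ = 9240 fm

KE = (3/2)k_BT = 1.5 × 1.381 × 10⁻²³ × 1870 = 3.874 × 10⁻²⁰ J.
p = √(2mKE) = √(2 × 6.636 × 10⁻²⁶ × 3.874 × 10⁻²⁰) = 7.170 × 10⁻²³ kg·m/s.
λ = h/p = 9.24 × 10⁻¹² m = 9240 fm.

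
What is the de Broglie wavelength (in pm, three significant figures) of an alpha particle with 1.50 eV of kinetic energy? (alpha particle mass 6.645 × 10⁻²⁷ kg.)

λ = 11.7 pm

KE = 1.50 eV = 2.403 × 10⁻¹⁹ J.
p = √(2mKE) = √(2 × 6.645 × 10⁻²⁷ × 2.403 × 10⁻¹⁹) = 5.651 × 10⁻²³ kg·m/s.
λ = h/p = 6.626 × 10⁻³⁴ / 5.651 × 10⁻²³ = 1.17 × 10⁻¹¹ m = 11.7 pm.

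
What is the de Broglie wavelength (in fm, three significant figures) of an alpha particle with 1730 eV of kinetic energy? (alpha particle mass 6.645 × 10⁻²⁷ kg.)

KE = 1730 eV = 2.771 × 10⁻¹⁶ J.
p = √(2mKE) = √(2 × 6.645 × 10⁻²⁷ × 2.771 × 10⁻¹⁶) = 1.919 × 10⁻²¹ kg·m/s.
λ = h/p = 6.626 × 10⁻³⁴ / 1.919 × 10⁻²¹ = 3.45 × 10⁻¹³ m = 345 fm.

λ = 345 fm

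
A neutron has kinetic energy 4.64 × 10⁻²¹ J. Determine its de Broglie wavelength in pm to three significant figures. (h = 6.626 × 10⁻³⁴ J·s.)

λ = 168 pm

p = √(2mKE) = √(2 × 1.675 × 10⁻²⁷ × 4.640 × 10⁻²¹) = 3.943 × 10⁻²⁴ kg·m/s.
λ = h/p = 6.626 × 10⁻³⁴ / 3.943 × 10⁻²⁴ = 1.68 × 10⁻¹⁰ m = 168 pm.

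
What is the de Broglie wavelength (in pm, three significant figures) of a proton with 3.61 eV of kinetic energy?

KE = 3.61 eV = 5.783 × 10⁻¹⁹ J.
p = √(2mKE) = √(2 × 1.673 × 10⁻²⁷ × 5.783 × 10⁻¹⁹) = 4.399 × 10⁻²³ kg·m/s.
λ = h/p = 6.626 × 10⁻³⁴ / 4.399 × 10⁻²³ = 1.51 × 10⁻¹¹ m = 15.1 pm.

λ = 15.1 pm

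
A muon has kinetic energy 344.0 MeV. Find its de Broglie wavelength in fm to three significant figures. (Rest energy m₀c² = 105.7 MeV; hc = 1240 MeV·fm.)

Total energy E = KE + m₀c² = 344.0 + 105.7 = 449.7 MeV.
(pc)² = E² − (m₀c²)² = (449.7)² − (105.7)² = 1.911 × 10⁵ MeV², so pc = 437.1 MeV.
λ = hc/(pc) = 1240 MeV·fm / 437.1 MeV = 2.84 fm.

λ = 2.84 fm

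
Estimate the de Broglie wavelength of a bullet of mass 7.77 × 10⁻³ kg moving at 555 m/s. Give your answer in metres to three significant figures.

λ = 1.54 × 10⁻³⁴ m

p = mv = 7.77 × 10⁻³ × 555 = 4.312 kg·m/s.
λ = h/p = 6.626 × 10⁻³⁴ / 4.312 = 1.54 × 10⁻³⁴ m.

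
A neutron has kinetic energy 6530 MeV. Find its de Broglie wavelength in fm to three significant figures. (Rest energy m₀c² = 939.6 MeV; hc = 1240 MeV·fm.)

λ = 0.167 fm

Total energy E = KE + m₀c² = 6530 + 939.6 = 7469.6 MeV.
(pc)² = E² − (m₀c²)² = (7469.6)² − (939.6)² = 5.491 × 10⁷ MeV², so pc = 7410 MeV.
λ = hc/(pc) = 1240 MeV·fm / 7410 MeV = 0.167 fm.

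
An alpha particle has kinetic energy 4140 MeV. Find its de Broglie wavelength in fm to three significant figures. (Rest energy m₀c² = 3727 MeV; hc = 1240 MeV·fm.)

λ = 0.179 fm

Total energy E = KE + m₀c² = 4140 + 3727 = 7867 MeV.
(pc)² = E² − (m₀c²)² = (7867)² − (3727)² = 4.800 × 10⁷ MeV², so pc = 6928 MeV.
λ = hc/(pc) = 1240 MeV·fm / 6928 MeV = 0.179 fm.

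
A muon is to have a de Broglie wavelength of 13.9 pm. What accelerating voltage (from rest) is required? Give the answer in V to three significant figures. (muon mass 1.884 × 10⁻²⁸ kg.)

V = 37.6 V

p = h/λ = 6.626 × 10⁻³⁴ / 1.390 × 10⁻¹¹ = 4.767 × 10⁻²³ kg·m/s.
KE = p²/(2m) = 6.031 × 10⁻¹⁸ J.
V = KE/e = 6.031 × 10⁻¹⁸ / (1.602 × 10⁻¹⁹) = 37.6 V.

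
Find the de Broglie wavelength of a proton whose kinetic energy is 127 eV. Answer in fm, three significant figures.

λ = 2540 fm

KE = 127 eV = 2.035 × 10⁻¹⁷ J.
p = √(2mKE) = √(2 × 1.673 × 10⁻²⁷ × 2.035 × 10⁻¹⁷) = 2.609 × 10⁻²² kg·m/s.
λ = h/p = 6.626 × 10⁻³⁴ / 2.609 × 10⁻²² = 2.54 × 10⁻¹² m = 2540 fm.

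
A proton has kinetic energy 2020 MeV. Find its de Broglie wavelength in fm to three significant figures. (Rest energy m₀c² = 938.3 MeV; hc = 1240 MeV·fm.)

λ = 0.442 fm

Total energy E = KE + m₀c² = 2020 + 938.3 = 2958.3 MeV.
(pc)² = E² − (m₀c²)² = (2958.3)² − (938.3)² = 7.871 × 10⁶ MeV², so pc = 2806 MeV.
λ = hc/(pc) = 1240 MeV·fm / 2806 MeV = 0.442 fm.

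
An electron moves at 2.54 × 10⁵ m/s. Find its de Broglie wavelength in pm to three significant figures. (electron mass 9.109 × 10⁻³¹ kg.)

p = mv = 9.109 × 10⁻³¹ × 2.54 × 10⁵ = 2.314 × 10⁻²⁵ kg·m/s.
λ = h/p = 6.626 × 10⁻³⁴ / 2.314 × 10⁻²⁵ = 2.86 × 10⁻⁹ m = 2860 pm.

λ = 2860 pm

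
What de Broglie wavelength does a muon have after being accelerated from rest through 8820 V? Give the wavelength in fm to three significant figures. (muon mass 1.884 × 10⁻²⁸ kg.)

λ = 908 fm

KE = eV = 1.602 × 10⁻¹⁹ × 8820 = 1.413 × 10⁻¹⁵ J.
p = √(2mKE) = √(2 × 1.884 × 10⁻²⁸ × 1.413 × 10⁻¹⁵) = 7.297 × 10⁻²² kg·m/s.
λ = h/p = 6.626 × 10⁻³⁴ / 7.297 × 10⁻²² = 9.08 × 10⁻¹³ m = 908 fm.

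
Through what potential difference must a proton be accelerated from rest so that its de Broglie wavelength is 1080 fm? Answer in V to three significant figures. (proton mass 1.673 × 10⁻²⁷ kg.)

p = h/λ = 6.626 × 10⁻³⁴ / 1.080 × 10⁻¹² = 6.135 × 10⁻²² kg·m/s.
KE = p²/(2m) = 1.125 × 10⁻¹⁶ J.
V = KE/e = 1.125 × 10⁻¹⁶ / (1.602 × 10⁻¹⁹) = 702 V.

V = 702 V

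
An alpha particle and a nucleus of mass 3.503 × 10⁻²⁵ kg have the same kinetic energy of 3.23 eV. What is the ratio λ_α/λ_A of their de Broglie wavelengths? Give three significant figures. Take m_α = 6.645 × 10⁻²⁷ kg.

At fixed KE, p = √(2mKE) so λ = h/p ∝ 1/√m.
λ_α/λ_A = √(m_A/m_α) = √(3.503 × 10⁻²⁵/6.645 × 10⁻²⁷) = √(52.72) = 7.26.

λ_α/λ_A = 7.26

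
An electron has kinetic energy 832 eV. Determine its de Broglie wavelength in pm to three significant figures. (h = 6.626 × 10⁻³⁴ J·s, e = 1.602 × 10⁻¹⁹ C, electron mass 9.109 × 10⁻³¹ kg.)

KE = 832 eV = 1.333 × 10⁻¹⁶ J.
p = √(2mKE) = √(2 × 9.109 × 10⁻³¹ × 1.333 × 10⁻¹⁶) = 1.558 × 10⁻²³ kg·m/s.
λ = h/p = 6.626 × 10⁻³⁴ / 1.558 × 10⁻²³ = 4.25 × 10⁻¹¹ m = 42.5 pm.

λ = 42.5 pm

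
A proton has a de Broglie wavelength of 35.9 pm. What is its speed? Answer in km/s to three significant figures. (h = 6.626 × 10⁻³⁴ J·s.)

p = h/λ = 6.626 × 10⁻³⁴ / 3.590 × 10⁻¹¹ = 1.846 × 10⁻²³ kg·m/s.
v = p/m = 1.846 × 10⁻²³ / 1.673 × 10⁻²⁷ = 1.10 × 10⁴ m/s = 11.0 km/s.

v = 11.0 km/s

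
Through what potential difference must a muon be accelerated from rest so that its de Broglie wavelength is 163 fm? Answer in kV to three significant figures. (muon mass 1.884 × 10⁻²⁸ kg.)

p = h/λ = 6.626 × 10⁻³⁴ / 1.630 × 10⁻¹³ = 4.065 × 10⁻²¹ kg·m/s.
KE = p²/(2m) = 4.385 × 10⁻¹⁴ J.
V = KE/e = 4.385 × 10⁻¹⁴ / (1.602 × 10⁻¹⁹) = 274 kV.

V = 274 kV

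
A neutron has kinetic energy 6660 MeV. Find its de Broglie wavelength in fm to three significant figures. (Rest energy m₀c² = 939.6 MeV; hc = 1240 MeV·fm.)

λ = 0.164 fm

Total energy E = KE + m₀c² = 6660 + 939.6 = 7599.6 MeV.
(pc)² = E² − (m₀c²)² = (7599.6)² − (939.6)² = 5.687 × 10⁷ MeV², so pc = 7541 MeV.
λ = hc/(pc) = 1240 MeV·fm / 7541 MeV = 0.164 fm.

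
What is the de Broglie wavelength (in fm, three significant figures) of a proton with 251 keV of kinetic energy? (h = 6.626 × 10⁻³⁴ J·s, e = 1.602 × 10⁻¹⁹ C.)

KE = 251 keV = 4.021 × 10⁻¹⁴ J.
p = √(2mKE) = √(2 × 1.673 × 10⁻²⁷ × 4.021 × 10⁻¹⁴) = 1.160 × 10⁻²⁰ kg·m/s.
λ = h/p = 6.626 × 10⁻³⁴ / 1.160 × 10⁻²⁰ = 5.71 × 10⁻¹⁴ m = 57.1 fm.

λ = 57.1 fm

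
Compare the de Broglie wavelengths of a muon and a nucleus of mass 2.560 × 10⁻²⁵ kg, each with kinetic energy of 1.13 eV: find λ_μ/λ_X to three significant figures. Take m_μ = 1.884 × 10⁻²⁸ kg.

λ_μ/λ_X = 36.9

At fixed KE, p = √(2mKE) so λ = h/p ∝ 1/√m.
λ_μ/λ_X = √(m_X/m_μ) = √(2.560 × 10⁻²⁵/1.884 × 10⁻²⁸) = √(1359) = 36.9.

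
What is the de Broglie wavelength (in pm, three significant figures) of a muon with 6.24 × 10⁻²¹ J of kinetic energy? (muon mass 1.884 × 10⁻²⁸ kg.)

p = √(2mKE) = √(2 × 1.884 × 10⁻²⁸ × 6.240 × 10⁻²¹) = 1.533 × 10⁻²⁴ kg·m/s.
λ = h/p = 6.626 × 10⁻³⁴ / 1.533 × 10⁻²⁴ = 4.32 × 10⁻¹⁰ m = 432 pm.

λ = 432 pm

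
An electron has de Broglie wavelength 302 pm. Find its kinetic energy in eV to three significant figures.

KE = 16.5 eV

p = h/λ = 6.626 × 10⁻³⁴ / 3.020 × 10⁻¹⁰ = 2.194 × 10⁻²⁴ kg·m/s.
KE = p²/(2m) = (2.194 × 10⁻²⁴)² / (2 × 9.109 × 10⁻³¹) = 2.642 × 10⁻¹⁸ J = 16.5 eV.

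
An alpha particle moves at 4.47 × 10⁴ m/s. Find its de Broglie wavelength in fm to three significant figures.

λ = 2230 fm

p = mv = 6.645 × 10⁻²⁷ × 4.47 × 10⁴ = 2.970 × 10⁻²² kg·m/s.
λ = h/p = 6.626 × 10⁻³⁴ / 2.970 × 10⁻²² = 2.23 × 10⁻¹² m = 2230 fm.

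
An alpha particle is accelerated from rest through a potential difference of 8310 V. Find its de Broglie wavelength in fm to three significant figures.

KE = 2eV = 2 × 1.602 × 10⁻¹⁹ × 8310 = 2.663 × 10⁻¹⁵ J.
p = √(2mKE) = √(2 × 6.645 × 10⁻²⁷ × 2.663 × 10⁻¹⁵) = 5.949 × 10⁻²¹ kg·m/s.
λ = h/p = 6.626 × 10⁻³⁴ / 5.949 × 10⁻²¹ = 1.11 × 10⁻¹³ m = 111 fm.

λ = 111 fm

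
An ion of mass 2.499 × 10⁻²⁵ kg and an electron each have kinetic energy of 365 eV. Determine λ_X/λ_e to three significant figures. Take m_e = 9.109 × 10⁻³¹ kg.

At fixed KE, p = √(2mKE) so λ = h/p ∝ 1/√m.
λ_X/λ_e = √(m_e/m_X) = √(9.109 × 10⁻³¹/2.499 × 10⁻²⁵) = √(3.645 × 10⁻⁶) = 1.91 × 10⁻³.

λ_X/λ_e = 1.91 × 10⁻³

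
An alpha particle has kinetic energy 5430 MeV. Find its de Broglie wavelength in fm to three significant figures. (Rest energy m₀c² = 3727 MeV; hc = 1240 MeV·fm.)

λ = 0.148 fm

Total energy E = KE + m₀c² = 5430 + 3727 = 9157 MeV.
(pc)² = E² − (m₀c²)² = (9157)² − (3727)² = 6.996 × 10⁷ MeV², so pc = 8364 MeV.
λ = hc/(pc) = 1240 MeV·fm / 8364 MeV = 0.148 fm.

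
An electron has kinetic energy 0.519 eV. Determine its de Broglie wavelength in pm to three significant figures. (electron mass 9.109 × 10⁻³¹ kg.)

KE = 0.519 eV = 8.314 × 10⁻²⁰ J.
p = √(2mKE) = √(2 × 9.109 × 10⁻³¹ × 8.314 × 10⁻²⁰) = 3.892 × 10⁻²⁵ kg·m/s.
λ = h/p = 6.626 × 10⁻³⁴ / 3.892 × 10⁻²⁵ = 1.70 × 10⁻⁹ m = 1700 pm.

λ = 1700 pm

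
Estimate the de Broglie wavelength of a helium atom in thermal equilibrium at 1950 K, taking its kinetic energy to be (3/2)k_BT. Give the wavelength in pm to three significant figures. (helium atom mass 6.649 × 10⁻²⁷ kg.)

λ = 28.6 pm

KE = (3/2)k_BT = 1.5 × 1.381 × 10⁻²³ × 1950 = 4.039 × 10⁻²⁰ J.
p = √(2mKE) = √(2 × 6.649 × 10⁻²⁷ × 4.039 × 10⁻²⁰) = 2.318 × 10⁻²³ kg·m/s.
λ = h/p = 2.86 × 10⁻¹¹ m = 28.6 pm.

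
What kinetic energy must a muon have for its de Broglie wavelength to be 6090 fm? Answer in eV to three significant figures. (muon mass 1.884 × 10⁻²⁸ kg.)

KE = 196 eV

p = h/λ = 6.626 × 10⁻³⁴ / 6.090 × 10⁻¹² = 1.088 × 10⁻²² kg·m/s.
KE = p²/(2m) = (1.088 × 10⁻²²)² / (2 × 1.884 × 10⁻²⁸) = 3.142 × 10⁻¹⁷ J = 196 eV.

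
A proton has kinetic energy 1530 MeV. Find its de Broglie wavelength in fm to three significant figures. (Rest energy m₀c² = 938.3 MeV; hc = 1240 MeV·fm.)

Total energy E = KE + m₀c² = 1530 + 938.3 = 2468.3 MeV.
(pc)² = E² − (m₀c²)² = (2468.3)² − (938.3)² = 5.212 × 10⁶ MeV², so pc = 2283 MeV.
λ = hc/(pc) = 1240 MeV·fm / 2283 MeV = 0.543 fm.

λ = 0.543 fm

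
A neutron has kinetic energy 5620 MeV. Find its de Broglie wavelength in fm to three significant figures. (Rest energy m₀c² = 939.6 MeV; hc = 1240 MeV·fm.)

λ = 0.191 fm

Total energy E = KE + m₀c² = 5620 + 939.6 = 6559.6 MeV.
(pc)² = E² − (m₀c²)² = (6559.6)² − (939.6)² = 4.215 × 10⁷ MeV², so pc = 6492 MeV.
λ = hc/(pc) = 1240 MeV·fm / 6492 MeV = 0.191 fm.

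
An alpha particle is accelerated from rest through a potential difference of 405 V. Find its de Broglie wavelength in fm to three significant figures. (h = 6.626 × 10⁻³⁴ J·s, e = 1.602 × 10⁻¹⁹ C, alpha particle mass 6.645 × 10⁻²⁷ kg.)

λ = 505 fm

KE = 2eV = 2 × 1.602 × 10⁻¹⁹ × 405.0 = 1.298 × 10⁻¹⁶ J.
p = √(2mKE) = √(2 × 6.645 × 10⁻²⁷ × 1.298 × 10⁻¹⁶) = 1.313 × 10⁻²¹ kg·m/s.
λ = h/p = 6.626 × 10⁻³⁴ / 1.313 × 10⁻²¹ = 5.05 × 10⁻¹³ m = 505 fm.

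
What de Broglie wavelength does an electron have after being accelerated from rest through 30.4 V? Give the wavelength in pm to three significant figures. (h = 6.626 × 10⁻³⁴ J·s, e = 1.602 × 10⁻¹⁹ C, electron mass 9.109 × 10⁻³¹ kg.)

KE = eV = 1.602 × 10⁻¹⁹ × 30.40 = 4.870 × 10⁻¹⁸ J.
p = √(2mKE) = √(2 × 9.109 × 10⁻³¹ × 4.870 × 10⁻¹⁸) = 2.979 × 10⁻²⁴ kg·m/s.
λ = h/p = 6.626 × 10⁻³⁴ / 2.979 × 10⁻²⁴ = 2.22 × 10⁻¹⁰ m = 222 pm.

λ = 222 pm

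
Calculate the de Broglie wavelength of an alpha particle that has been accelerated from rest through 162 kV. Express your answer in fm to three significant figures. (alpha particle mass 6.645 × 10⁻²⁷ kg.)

λ = 25.2 fm

KE = 2eV = 2 × 1.602 × 10⁻¹⁹ × 1.620 × 10⁵ = 5.190 × 10⁻¹⁴ J.
p = √(2mKE) = √(2 × 6.645 × 10⁻²⁷ × 5.190 × 10⁻¹⁴) = 2.626 × 10⁻²⁰ kg·m/s.
λ = h/p = 6.626 × 10⁻³⁴ / 2.626 × 10⁻²⁰ = 2.52 × 10⁻¹⁴ m = 25.2 fm.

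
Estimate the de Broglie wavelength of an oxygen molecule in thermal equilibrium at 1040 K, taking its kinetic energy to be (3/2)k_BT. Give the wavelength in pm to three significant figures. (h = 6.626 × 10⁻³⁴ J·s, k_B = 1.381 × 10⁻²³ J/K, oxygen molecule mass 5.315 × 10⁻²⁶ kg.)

KE = (3/2)k_BT = 1.5 × 1.381 × 10⁻²³ × 1040 = 2.154 × 10⁻²⁰ J.
p = √(2mKE) = √(2 × 5.315 × 10⁻²⁶ × 2.154 × 10⁻²⁰) = 4.785 × 10⁻²³ kg·m/s.
λ = h/p = 1.38 × 10⁻¹¹ m = 13.8 pm.

λ = 13.8 pm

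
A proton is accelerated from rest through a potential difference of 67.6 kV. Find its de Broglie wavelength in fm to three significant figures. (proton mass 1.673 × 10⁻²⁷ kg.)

λ = 110 fm

KE = eV = 1.602 × 10⁻¹⁹ × 6.760 × 10⁴ = 1.083 × 10⁻¹⁴ J.
p = √(2mKE) = √(2 × 1.673 × 10⁻²⁷ × 1.083 × 10⁻¹⁴) = 6.020 × 10⁻²¹ kg·m/s.
λ = h/p = 6.626 × 10⁻³⁴ / 6.020 × 10⁻²¹ = 1.10 × 10⁻¹³ m = 110 fm.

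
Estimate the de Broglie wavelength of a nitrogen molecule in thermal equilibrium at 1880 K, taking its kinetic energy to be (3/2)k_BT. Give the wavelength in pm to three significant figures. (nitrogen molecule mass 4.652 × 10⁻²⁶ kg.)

KE = (3/2)k_BT = 1.5 × 1.381 × 10⁻²³ × 1880 = 3.894 × 10⁻²⁰ J.
p = √(2mKE) = √(2 × 4.652 × 10⁻²⁶ × 3.894 × 10⁻²⁰) = 6.019 × 10⁻²³ kg·m/s.
λ = h/p = 1.10 × 10⁻¹¹ m = 11.0 pm.

λ = 11.0 pm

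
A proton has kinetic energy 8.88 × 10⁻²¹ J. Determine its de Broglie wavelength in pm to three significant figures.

λ = 122 pm

p = √(2mKE) = √(2 × 1.673 × 10⁻²⁷ × 8.880 × 10⁻²¹) = 5.451 × 10⁻²⁴ kg·m/s.
λ = h/p = 6.626 × 10⁻³⁴ / 5.451 × 10⁻²⁴ = 1.22 × 10⁻¹⁰ m = 122 pm.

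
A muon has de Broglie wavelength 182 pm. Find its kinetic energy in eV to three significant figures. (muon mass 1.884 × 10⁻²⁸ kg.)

KE = 0.220 eV

p = h/λ = 6.626 × 10⁻³⁴ / 1.820 × 10⁻¹⁰ = 3.641 × 10⁻²⁴ kg·m/s.
KE = p²/(2m) = (3.641 × 10⁻²⁴)² / (2 × 1.884 × 10⁻²⁸) = 3.518 × 10⁻²⁰ J = 0.220 eV.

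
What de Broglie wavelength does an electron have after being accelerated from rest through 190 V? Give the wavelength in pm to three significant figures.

λ = 89.0 pm

KE = eV = 1.602 × 10⁻¹⁹ × 190.0 = 3.044 × 10⁻¹⁷ J.
p = √(2mKE) = √(2 × 9.109 × 10⁻³¹ × 3.044 × 10⁻¹⁷) = 7.447 × 10⁻²⁴ kg·m/s.
λ = h/p = 6.626 × 10⁻³⁴ / 7.447 × 10⁻²⁴ = 8.90 × 10⁻¹¹ m = 89.0 pm.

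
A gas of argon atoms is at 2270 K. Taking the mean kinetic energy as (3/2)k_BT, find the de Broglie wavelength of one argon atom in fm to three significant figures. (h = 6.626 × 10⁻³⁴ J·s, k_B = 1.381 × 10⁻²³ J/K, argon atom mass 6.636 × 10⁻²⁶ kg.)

KE = (3/2)k_BT = 1.5 × 1.381 × 10⁻²³ × 2270 = 4.702 × 10⁻²⁰ J.
p = √(2mKE) = √(2 × 6.636 × 10⁻²⁶ × 4.702 × 10⁻²⁰) = 7.900 × 10⁻²³ kg·m/s.
λ = h/p = 8.39 × 10⁻¹² m = 8390 fm.

λ = 8390 fm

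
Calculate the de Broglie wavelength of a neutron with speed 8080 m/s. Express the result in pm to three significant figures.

p = mv = 1.675 × 10⁻²⁷ × 8080 = 1.353 × 10⁻²³ kg·m/s.
λ = h/p = 6.626 × 10⁻³⁴ / 1.353 × 10⁻²³ = 4.90 × 10⁻¹¹ m = 49.0 pm.

λ = 49.0 pm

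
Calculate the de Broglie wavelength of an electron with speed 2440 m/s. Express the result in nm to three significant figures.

λ = 298 nm

p = mv = 9.109 × 10⁻³¹ × 2440 = 2.223 × 10⁻²⁷ kg·m/s.
λ = h/p = 6.626 × 10⁻³⁴ / 2.223 × 10⁻²⁷ = 2.98 × 10⁻⁷ m = 298 nm.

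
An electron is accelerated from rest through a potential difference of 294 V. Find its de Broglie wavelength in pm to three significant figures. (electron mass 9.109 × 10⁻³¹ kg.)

KE = eV = 1.602 × 10⁻¹⁹ × 294.0 = 4.710 × 10⁻¹⁷ J.
p = √(2mKE) = √(2 × 9.109 × 10⁻³¹ × 4.710 × 10⁻¹⁷) = 9.263 × 10⁻²⁴ kg·m/s.
λ = h/p = 6.626 × 10⁻³⁴ / 9.263 × 10⁻²⁴ = 7.15 × 10⁻¹¹ m = 71.5 pm.

λ = 71.5 pm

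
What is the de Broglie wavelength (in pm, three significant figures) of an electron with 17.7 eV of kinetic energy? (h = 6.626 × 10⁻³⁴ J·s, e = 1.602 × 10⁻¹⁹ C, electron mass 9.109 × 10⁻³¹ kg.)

λ = 292 pm

KE = 17.7 eV = 2.836 × 10⁻¹⁸ J.
p = √(2mKE) = √(2 × 9.109 × 10⁻³¹ × 2.836 × 10⁻¹⁸) = 2.273 × 10⁻²⁴ kg·m/s.
λ = h/p = 6.626 × 10⁻³⁴ / 2.273 × 10⁻²⁴ = 2.92 × 10⁻¹⁰ m = 292 pm.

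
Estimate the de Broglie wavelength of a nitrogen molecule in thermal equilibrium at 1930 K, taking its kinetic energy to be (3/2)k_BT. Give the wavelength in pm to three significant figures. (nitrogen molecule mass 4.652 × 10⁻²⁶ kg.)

KE = (3/2)k_BT = 1.5 × 1.381 × 10⁻²³ × 1930 = 3.998 × 10⁻²⁰ J.
p = √(2mKE) = √(2 × 4.652 × 10⁻²⁶ × 3.998 × 10⁻²⁰) = 6.099 × 10⁻²³ kg·m/s.
λ = h/p = 1.09 × 10⁻¹¹ m = 10.9 pm.

λ = 10.9 pm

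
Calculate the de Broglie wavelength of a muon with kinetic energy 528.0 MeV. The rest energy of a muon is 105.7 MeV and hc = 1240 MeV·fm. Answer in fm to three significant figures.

λ = 1.98 fm

Total energy E = KE + m₀c² = 528.0 + 105.7 = 633.7 MeV.
(pc)² = E² − (m₀c²)² = (633.7)² − (105.7)² = 3.904 × 10⁵ MeV², so pc = 624.8 MeV.
λ = hc/(pc) = 1240 MeV·fm / 624.8 MeV = 1.98 fm.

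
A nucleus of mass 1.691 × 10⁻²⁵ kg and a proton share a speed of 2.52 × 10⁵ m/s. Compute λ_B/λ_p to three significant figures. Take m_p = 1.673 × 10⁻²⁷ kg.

λ_B/λ_p = 9.89 × 10⁻³

At fixed v, p = mv so λ = h/(mv) ∝ 1/m.
λ_B/λ_p = m_p/m_B = 1.673 × 10⁻²⁷/1.691 × 10⁻²⁵ = 9.89 × 10⁻³.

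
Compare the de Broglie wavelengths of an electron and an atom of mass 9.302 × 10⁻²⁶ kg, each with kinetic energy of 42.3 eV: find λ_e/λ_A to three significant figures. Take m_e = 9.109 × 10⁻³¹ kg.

At fixed KE, p = √(2mKE) so λ = h/p ∝ 1/√m.
λ_e/λ_A = √(m_A/m_e) = √(9.302 × 10⁻²⁶/9.109 × 10⁻³¹) = √(1.021 × 10⁵) = 320.

λ_e/λ_A = 320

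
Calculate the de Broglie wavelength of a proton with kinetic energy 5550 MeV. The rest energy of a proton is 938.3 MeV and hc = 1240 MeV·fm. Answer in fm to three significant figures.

λ = 0.193 fm

Total energy E = KE + m₀c² = 5550 + 938.3 = 6488.3 MeV.
(pc)² = E² − (m₀c²)² = (6488.3)² − (938.3)² = 4.122 × 10⁷ MeV², so pc = 6420 MeV.
λ = hc/(pc) = 1240 MeV·fm / 6420 MeV = 0.193 fm.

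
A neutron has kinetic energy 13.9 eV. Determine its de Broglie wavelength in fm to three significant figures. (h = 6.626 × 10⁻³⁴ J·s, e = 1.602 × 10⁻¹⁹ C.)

KE = 13.9 eV = 2.227 × 10⁻¹⁸ J.
p = √(2mKE) = √(2 × 1.675 × 10⁻²⁷ × 2.227 × 10⁻¹⁸) = 8.637 × 10⁻²³ kg·m/s.
λ = h/p = 6.626 × 10⁻³⁴ / 8.637 × 10⁻²³ = 7.67 × 10⁻¹² m = 7670 fm.

λ = 7670 fm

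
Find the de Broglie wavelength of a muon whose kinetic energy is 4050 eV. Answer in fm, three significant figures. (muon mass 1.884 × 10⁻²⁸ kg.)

KE = 4050 eV = 6.488 × 10⁻¹⁶ J.
p = √(2mKE) = √(2 × 1.884 × 10⁻²⁸ × 6.488 × 10⁻¹⁶) = 4.944 × 10⁻²² kg·m/s.
λ = h/p = 6.626 × 10⁻³⁴ / 4.944 × 10⁻²² = 1.34 × 10⁻¹² m = 1340 fm.

λ = 1340 fm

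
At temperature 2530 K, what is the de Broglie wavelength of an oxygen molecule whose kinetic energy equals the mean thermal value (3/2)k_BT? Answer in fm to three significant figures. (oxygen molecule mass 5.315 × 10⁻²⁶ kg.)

λ = 8880 fm

KE = (3/2)k_BT = 1.5 × 1.381 × 10⁻²³ × 2530 = 5.241 × 10⁻²⁰ J.
p = √(2mKE) = √(2 × 5.315 × 10⁻²⁶ × 5.241 × 10⁻²⁰) = 7.464 × 10⁻²³ kg·m/s.
λ = h/p = 8.88 × 10⁻¹² m = 8880 fm.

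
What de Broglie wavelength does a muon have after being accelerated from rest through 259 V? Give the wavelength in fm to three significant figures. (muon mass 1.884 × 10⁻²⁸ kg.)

λ = 5300 fm

KE = eV = 1.602 × 10⁻¹⁹ × 259.0 = 4.149 × 10⁻¹⁷ J.
p = √(2mKE) = √(2 × 1.884 × 10⁻²⁸ × 4.149 × 10⁻¹⁷) = 1.250 × 10⁻²² kg·m/s.
λ = h/p = 6.626 × 10⁻³⁴ / 1.250 × 10⁻²² = 5.30 × 10⁻¹² m = 5300 fm.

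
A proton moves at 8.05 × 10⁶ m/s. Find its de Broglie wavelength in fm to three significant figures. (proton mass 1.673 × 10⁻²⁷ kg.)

p = mv = 1.673 × 10⁻²⁷ × 8.05 × 10⁶ = 1.347 × 10⁻²⁰ kg·m/s.
λ = h/p = 6.626 × 10⁻³⁴ / 1.347 × 10⁻²⁰ = 4.92 × 10⁻¹⁴ m = 49.2 fm.

λ = 49.2 fm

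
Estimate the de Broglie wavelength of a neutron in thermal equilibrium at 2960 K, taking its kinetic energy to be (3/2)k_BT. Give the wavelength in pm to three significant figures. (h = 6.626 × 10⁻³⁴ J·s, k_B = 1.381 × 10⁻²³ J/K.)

λ = 46.2 pm

KE = (3/2)k_BT = 1.5 × 1.381 × 10⁻²³ × 2960 = 6.132 × 10⁻²⁰ J.
p = √(2mKE) = √(2 × 1.675 × 10⁻²⁷ × 6.132 × 10⁻²⁰) = 1.433 × 10⁻²³ kg·m/s.
λ = h/p = 4.62 × 10⁻¹¹ m = 46.2 pm.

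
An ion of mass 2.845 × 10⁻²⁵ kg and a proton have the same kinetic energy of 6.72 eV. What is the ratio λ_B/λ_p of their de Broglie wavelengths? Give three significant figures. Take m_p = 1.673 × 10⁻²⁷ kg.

λ_B/λ_p = 0.0767

At fixed KE, p = √(2mKE) so λ = h/p ∝ 1/√m.
λ_B/λ_p = √(m_p/m_B) = √(1.673 × 10⁻²⁷/2.845 × 10⁻²⁵) = √(5.880 × 10⁻³) = 0.0767.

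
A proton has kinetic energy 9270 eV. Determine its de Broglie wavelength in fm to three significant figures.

λ = 297 fm

KE = 9270 eV = 1.485 × 10⁻¹⁵ J.
p = √(2mKE) = √(2 × 1.673 × 10⁻²⁷ × 1.485 × 10⁻¹⁵) = 2.229 × 10⁻²¹ kg·m/s.
λ = h/p = 6.626 × 10⁻³⁴ / 2.229 × 10⁻²¹ = 2.97 × 10⁻¹³ m = 297 fm.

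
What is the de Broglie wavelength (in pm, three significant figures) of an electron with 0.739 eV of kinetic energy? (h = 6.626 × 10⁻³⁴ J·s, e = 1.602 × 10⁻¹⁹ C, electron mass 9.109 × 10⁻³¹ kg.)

KE = 0.739 eV = 1.184 × 10⁻¹⁹ J.
p = √(2mKE) = √(2 × 9.109 × 10⁻³¹ × 1.184 × 10⁻¹⁹) = 4.644 × 10⁻²⁵ kg·m/s.
λ = h/p = 6.626 × 10⁻³⁴ / 4.644 × 10⁻²⁵ = 1.43 × 10⁻⁹ m = 1430 pm.

λ = 1430 pm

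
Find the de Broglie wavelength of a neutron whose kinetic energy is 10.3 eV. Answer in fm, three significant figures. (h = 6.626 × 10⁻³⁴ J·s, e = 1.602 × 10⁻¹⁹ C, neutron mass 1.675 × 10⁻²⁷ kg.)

KE = 10.3 eV = 1.650 × 10⁻¹⁸ J.
p = √(2mKE) = √(2 × 1.675 × 10⁻²⁷ × 1.650 × 10⁻¹⁸) = 7.435 × 10⁻²³ kg·m/s.
λ = h/p = 6.626 × 10⁻³⁴ / 7.435 × 10⁻²³ = 8.91 × 10⁻¹² m = 8910 fm.

λ = 8910 fm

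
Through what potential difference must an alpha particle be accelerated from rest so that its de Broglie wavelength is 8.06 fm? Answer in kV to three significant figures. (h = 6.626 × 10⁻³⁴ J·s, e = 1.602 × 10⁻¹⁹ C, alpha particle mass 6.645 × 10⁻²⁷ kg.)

V = 1590 kV

p = h/λ = 6.626 × 10⁻³⁴ / 8.060 × 10⁻¹⁵ = 8.221 × 10⁻²⁰ kg·m/s.
KE = p²/(2m) = 5.085 × 10⁻¹³ J.
V = KE/2e = 5.085 × 10⁻¹³ / (2 × 1.602 × 10⁻¹⁹) = 1590 kV.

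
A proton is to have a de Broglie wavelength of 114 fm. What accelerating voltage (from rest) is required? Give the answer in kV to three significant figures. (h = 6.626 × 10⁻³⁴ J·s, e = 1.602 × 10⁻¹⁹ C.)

p = h/λ = 6.626 × 10⁻³⁴ / 1.140 × 10⁻¹³ = 5.812 × 10⁻²¹ kg·m/s.
KE = p²/(2m) = 1.010 × 10⁻¹⁴ J.
V = KE/e = 1.010 × 10⁻¹⁴ / (1.602 × 10⁻¹⁹) = 63.0 kV.

V = 63.0 kV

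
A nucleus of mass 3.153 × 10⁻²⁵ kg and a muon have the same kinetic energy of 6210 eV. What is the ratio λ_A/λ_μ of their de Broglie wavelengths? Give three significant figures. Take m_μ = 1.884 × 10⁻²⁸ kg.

At fixed KE, p = √(2mKE) so λ = h/p ∝ 1/√m.
λ_A/λ_μ = √(m_μ/m_A) = √(1.884 × 10⁻²⁸/3.153 × 10⁻²⁵) = √(5.975 × 10⁻⁴) = 0.0244.

λ_A/λ_μ = 0.0244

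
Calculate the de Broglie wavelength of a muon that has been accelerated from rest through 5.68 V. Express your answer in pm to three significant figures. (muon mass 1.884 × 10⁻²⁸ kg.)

KE = eV = 1.602 × 10⁻¹⁹ × 5.680 = 9.099 × 10⁻¹⁹ J.
p = √(2mKE) = √(2 × 1.884 × 10⁻²⁸ × 9.099 × 10⁻¹⁹) = 1.852 × 10⁻²³ kg·m/s.
λ = h/p = 6.626 × 10⁻³⁴ / 1.852 × 10⁻²³ = 3.58 × 10⁻¹¹ m = 35.8 pm.

λ = 35.8 pm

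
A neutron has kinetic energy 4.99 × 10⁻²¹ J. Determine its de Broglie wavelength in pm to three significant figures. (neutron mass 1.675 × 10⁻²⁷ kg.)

λ = 162 pm

p = √(2mKE) = √(2 × 1.675 × 10⁻²⁷ × 4.990 × 10⁻²¹) = 4.089 × 10⁻²⁴ kg·m/s.
λ = h/p = 6.626 × 10⁻³⁴ / 4.089 × 10⁻²⁴ = 1.62 × 10⁻¹⁰ m = 162 pm.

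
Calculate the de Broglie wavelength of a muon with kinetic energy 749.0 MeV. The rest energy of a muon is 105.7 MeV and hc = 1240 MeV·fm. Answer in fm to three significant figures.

Total energy E = KE + m₀c² = 749.0 + 105.7 = 854.7 MeV.
(pc)² = E² − (m₀c²)² = (854.7)² − (105.7)² = 7.193 × 10⁵ MeV², so pc = 848.1 MeV.
λ = hc/(pc) = 1240 MeV·fm / 848.1 MeV = 1.46 fm.

λ = 1.46 fm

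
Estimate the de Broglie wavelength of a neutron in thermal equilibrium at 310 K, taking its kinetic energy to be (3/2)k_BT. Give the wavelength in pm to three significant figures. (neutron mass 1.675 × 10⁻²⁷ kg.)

λ = 143 pm

KE = (3/2)k_BT = 1.5 × 1.381 × 10⁻²³ × 310 = 6.422 × 10⁻²¹ J.
p = √(2mKE) = √(2 × 1.675 × 10⁻²⁷ × 6.422 × 10⁻²¹) = 4.638 × 10⁻²⁴ kg·m/s.
λ = h/p = 1.43 × 10⁻¹⁰ m = 143 pm.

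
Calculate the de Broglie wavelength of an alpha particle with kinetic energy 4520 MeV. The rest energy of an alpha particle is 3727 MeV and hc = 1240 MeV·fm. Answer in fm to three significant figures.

λ = 0.169 fm

Total energy E = KE + m₀c² = 4520 + 3727 = 8247 MeV.
(pc)² = E² − (m₀c²)² = (8247)² − (3727)² = 5.412 × 10⁷ MeV², so pc = 7357 MeV.
λ = hc/(pc) = 1240 MeV·fm / 7357 MeV = 0.169 fm.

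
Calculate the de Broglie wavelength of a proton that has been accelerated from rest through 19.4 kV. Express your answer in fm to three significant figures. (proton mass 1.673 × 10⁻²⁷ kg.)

KE = eV = 1.602 × 10⁻¹⁹ × 1.940 × 10⁴ = 3.108 × 10⁻¹⁵ J.
p = √(2mKE) = √(2 × 1.673 × 10⁻²⁷ × 3.108 × 10⁻¹⁵) = 3.225 × 10⁻²¹ kg·m/s.
λ = h/p = 6.626 × 10⁻³⁴ / 3.225 × 10⁻²¹ = 2.05 × 10⁻¹³ m = 205 fm.

λ = 205 fm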